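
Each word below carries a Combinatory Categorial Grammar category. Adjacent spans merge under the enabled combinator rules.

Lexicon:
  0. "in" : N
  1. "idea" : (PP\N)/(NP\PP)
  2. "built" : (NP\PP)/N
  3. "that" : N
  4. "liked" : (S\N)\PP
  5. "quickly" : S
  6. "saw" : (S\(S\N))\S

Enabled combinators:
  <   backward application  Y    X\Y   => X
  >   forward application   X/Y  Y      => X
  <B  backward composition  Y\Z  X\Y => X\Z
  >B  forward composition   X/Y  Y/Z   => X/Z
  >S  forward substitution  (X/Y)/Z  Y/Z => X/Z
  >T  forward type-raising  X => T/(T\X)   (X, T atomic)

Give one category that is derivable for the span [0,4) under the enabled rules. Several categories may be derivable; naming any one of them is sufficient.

PP

[0,7] S   <
  [0,5] S\N   <
    [0,4] PP   >
      [0,1] PP/(PP\N)   >T
        [0,1] "in" : N
      [1,4] PP\N   >
        [1,2] "idea" : (PP\N)/(NP\PP)
        [2,4] NP\PP   >
          [2,3] "built" : (NP\PP)/N
          [3,4] "that" : N
    [4,5] "liked" : (S\N)\PP
  [5,7] S\(S\N)   <
    [5,6] "quickly" : S
    [6,7] "saw" : (S\(S\N))\S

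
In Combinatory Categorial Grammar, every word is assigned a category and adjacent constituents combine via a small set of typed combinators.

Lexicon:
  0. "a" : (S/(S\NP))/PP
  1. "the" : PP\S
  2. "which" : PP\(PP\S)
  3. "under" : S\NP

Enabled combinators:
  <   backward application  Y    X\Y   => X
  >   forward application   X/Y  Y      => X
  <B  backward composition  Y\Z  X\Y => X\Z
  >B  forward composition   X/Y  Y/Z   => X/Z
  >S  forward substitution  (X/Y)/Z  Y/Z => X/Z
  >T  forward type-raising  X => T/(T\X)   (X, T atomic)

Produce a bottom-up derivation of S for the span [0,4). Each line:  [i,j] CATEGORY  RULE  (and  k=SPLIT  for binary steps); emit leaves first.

[0,1] (S/(S\NP))/PP  lex  "a"
[1,2] PP\S  lex  "the"
[2,3] PP\(PP\S)  lex  "which"
[1,3] PP  <  k=2
[0,3] S/(S\NP)  >  k=1
[3,4] S\NP  lex  "under"
[0,4] S  >  k=3

[0,4] S   >
  [0,3] S/(S\NP)   >
    [0,1] "a" : (S/(S\NP))/PP
    [1,3] PP   <
      [1,2] "the" : PP\S
      [2,3] "which" : PP\(PP\S)
  [3,4] "under" : S\NP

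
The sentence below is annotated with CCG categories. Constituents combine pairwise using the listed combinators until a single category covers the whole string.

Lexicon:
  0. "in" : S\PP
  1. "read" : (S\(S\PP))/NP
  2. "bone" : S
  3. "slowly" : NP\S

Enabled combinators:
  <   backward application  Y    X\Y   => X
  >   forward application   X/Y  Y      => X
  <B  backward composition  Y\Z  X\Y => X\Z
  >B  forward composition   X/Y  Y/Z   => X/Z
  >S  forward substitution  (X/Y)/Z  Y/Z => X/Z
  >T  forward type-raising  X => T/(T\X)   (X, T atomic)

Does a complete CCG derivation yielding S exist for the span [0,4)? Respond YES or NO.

[0,4] S   <
  [0,1] "in" : S\PP
  [1,4] S\(S\PP)   >
    [1,2] "read" : (S\(S\PP))/NP
    [2,4] NP   <
      [2,3] "bone" : S
      [3,4] "slowly" : NP\S

YES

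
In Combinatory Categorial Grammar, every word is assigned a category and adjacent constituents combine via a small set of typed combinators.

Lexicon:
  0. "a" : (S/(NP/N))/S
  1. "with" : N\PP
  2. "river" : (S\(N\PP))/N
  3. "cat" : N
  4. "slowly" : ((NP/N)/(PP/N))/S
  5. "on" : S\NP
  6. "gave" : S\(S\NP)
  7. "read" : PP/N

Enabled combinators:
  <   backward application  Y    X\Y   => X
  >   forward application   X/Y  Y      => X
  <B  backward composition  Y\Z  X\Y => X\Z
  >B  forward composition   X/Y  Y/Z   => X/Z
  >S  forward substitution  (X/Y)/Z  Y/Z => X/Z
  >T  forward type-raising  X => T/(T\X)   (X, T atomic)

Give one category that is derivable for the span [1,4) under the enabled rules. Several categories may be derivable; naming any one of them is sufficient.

[0,8] S   >
  [0,4] S/(NP/N)   >
    [0,1] "a" : (S/(NP/N))/S
    [1,4] S   <
      [1,2] "with" : N\PP
      [2,4] S\(N\PP)   >
        [2,3] "river" : (S\(N\PP))/N
        [3,4] "cat" : N
  [4,8] NP/N   >
    [4,7] (NP/N)/(PP/N)   >
      [4,5] "slowly" : ((NP/N)/(PP/N))/S
      [5,7] S   <
        [5,6] "on" : S\NP
        [6,7] "gave" : S\(S\NP)
    [7,8] "read" : PP/N

S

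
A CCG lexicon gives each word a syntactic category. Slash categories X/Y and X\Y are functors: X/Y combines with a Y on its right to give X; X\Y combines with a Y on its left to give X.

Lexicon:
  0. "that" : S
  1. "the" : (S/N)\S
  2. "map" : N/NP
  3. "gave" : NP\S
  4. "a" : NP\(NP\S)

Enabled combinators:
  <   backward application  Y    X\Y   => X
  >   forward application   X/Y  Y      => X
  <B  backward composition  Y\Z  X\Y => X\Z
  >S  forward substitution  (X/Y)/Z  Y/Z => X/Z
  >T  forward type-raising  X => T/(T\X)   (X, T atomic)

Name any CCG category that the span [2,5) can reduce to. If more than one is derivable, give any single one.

[0,5] S   >
  [0,2] S/N   <
    [0,1] "that" : S
    [1,2] "the" : (S/N)\S
  [2,5] N   >
    [2,3] "map" : N/NP
    [3,5] NP   <
      [3,4] "gave" : NP\S
      [4,5] "a" : NP\(NP\S)

N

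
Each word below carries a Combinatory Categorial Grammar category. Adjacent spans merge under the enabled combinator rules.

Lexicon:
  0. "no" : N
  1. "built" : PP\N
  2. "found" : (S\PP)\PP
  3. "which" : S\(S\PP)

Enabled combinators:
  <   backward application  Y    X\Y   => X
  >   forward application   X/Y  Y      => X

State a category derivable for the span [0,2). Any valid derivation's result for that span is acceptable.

PP

[0,4] S   <
  [0,3] S\PP   <
    [0,2] PP   <
      [0,1] "no" : N
      [1,2] "built" : PP\N
    [2,3] "found" : (S\PP)\PP
  [3,4] "which" : S\(S\PP)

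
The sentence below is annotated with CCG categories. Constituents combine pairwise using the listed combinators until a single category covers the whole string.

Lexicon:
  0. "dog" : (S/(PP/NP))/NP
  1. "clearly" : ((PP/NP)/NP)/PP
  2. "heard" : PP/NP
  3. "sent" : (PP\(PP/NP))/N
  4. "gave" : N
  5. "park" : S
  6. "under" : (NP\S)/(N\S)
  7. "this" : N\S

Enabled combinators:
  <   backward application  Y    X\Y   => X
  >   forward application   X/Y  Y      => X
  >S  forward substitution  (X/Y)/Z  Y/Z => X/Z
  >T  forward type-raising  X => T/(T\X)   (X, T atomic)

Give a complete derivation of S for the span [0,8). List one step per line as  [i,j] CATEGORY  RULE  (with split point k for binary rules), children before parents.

[0,8] S   >
  [0,5] S/NP   >S
    [0,1] "dog" : (S/(PP/NP))/NP
    [1,5] (PP/NP)/NP   >
      [1,2] "clearly" : ((PP/NP)/NP)/PP
      [2,5] PP   <
        [2,3] "heard" : PP/NP
        [3,5] PP\(PP/NP)   >
          [3,4] "sent" : (PP\(PP/NP))/N
          [4,5] "gave" : N
  [5,8] NP   <
    [5,6] "park" : S
    [6,8] NP\S   >
      [6,7] "under" : (NP\S)/(N\S)
      [7,8] "this" : N\S

[0,1] (S/(PP/NP))/NP  lex  "dog"
[1,2] ((PP/NP)/NP)/PP  lex  "clearly"
[2,3] PP/NP  lex  "heard"
[3,4] (PP\(PP/NP))/N  lex  "sent"
[4,5] N  lex  "gave"
[3,5] PP\(PP/NP)  >  k=4
[2,5] PP  <  k=3
[1,5] (PP/NP)/NP  >  k=2
[0,5] S/NP  >S  k=1
[5,6] S  lex  "park"
[6,7] (NP\S)/(N\S)  lex  "under"
[7,8] N\S  lex  "this"
[6,8] NP\S  >  k=7
[5,8] NP  <  k=6
[0,8] S  >  k=5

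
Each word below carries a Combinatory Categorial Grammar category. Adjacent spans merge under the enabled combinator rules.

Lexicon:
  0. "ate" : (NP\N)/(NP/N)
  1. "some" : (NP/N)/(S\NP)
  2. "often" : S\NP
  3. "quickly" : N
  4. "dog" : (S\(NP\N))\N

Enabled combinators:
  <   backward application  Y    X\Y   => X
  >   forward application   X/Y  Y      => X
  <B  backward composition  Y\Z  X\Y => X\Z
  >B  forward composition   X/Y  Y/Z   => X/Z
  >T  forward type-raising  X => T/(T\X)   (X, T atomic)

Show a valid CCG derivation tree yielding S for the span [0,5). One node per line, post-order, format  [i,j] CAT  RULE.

[0,1] (NP\N)/(NP/N)  lex  "ate"
[1,2] (NP/N)/(S\NP)  lex  "some"
[2,3] S\NP  lex  "often"
[1,3] NP/N  >  k=2
[0,3] NP\N  >  k=1
[3,4] N  lex  "quickly"
[4,5] (S\(NP\N))\N  lex  "dog"
[3,5] S\(NP\N)  <  k=4
[0,5] S  <  k=3

[0,5] S   <
  [0,3] NP\N   >
    [0,1] "ate" : (NP\N)/(NP/N)
    [1,3] NP/N   >
      [1,2] "some" : (NP/N)/(S\NP)
      [2,3] "often" : S\NP
  [3,5] S\(NP\N)   <
    [3,4] "quickly" : N
    [4,5] "dog" : (S\(NP\N))\N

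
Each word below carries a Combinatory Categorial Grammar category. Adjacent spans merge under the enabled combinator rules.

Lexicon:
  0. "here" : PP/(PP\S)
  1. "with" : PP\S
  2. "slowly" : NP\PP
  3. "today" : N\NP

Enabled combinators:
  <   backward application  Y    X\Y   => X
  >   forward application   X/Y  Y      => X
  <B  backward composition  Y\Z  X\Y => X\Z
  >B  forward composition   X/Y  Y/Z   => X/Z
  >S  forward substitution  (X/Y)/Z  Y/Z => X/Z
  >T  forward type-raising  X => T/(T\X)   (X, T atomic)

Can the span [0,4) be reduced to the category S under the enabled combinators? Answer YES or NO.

NO

PP/(PP\S) PP\S NP\PP N\NP
CKY chart[0,4] = {N, N/(N\N), NP/(NP\N), PP/(PP\N), S/(S\N)}; S ∉ chart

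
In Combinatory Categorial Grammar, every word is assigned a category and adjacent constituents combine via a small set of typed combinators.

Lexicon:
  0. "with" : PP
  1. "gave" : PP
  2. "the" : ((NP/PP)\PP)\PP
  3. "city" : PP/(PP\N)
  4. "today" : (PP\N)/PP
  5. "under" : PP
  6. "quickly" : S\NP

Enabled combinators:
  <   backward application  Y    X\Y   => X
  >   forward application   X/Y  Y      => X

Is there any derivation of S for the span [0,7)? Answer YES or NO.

[0,7] S   <
  [0,6] NP   >
    [0,3] NP/PP   <
      [0,1] "with" : PP
      [1,3] (NP/PP)\PP   <
        [1,2] "gave" : PP
        [2,3] "the" : ((NP/PP)\PP)\PP
    [3,6] PP   >
      [3,4] "city" : PP/(PP\N)
      [4,6] PP\N   >
        [4,5] "today" : (PP\N)/PP
        [5,6] "under" : PP
  [6,7] "quickly" : S\NP

YES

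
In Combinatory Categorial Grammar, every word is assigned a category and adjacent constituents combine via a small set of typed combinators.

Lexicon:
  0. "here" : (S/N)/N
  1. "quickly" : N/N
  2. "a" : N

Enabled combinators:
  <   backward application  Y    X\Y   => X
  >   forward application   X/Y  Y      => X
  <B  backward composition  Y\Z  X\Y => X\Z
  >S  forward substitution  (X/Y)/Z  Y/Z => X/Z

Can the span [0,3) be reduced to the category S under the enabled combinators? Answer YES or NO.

YES

[0,3] S   >
  [0,2] S/N   >S
    [0,1] "here" : (S/N)/N
    [1,2] "quickly" : N/N
  [2,3] "a" : N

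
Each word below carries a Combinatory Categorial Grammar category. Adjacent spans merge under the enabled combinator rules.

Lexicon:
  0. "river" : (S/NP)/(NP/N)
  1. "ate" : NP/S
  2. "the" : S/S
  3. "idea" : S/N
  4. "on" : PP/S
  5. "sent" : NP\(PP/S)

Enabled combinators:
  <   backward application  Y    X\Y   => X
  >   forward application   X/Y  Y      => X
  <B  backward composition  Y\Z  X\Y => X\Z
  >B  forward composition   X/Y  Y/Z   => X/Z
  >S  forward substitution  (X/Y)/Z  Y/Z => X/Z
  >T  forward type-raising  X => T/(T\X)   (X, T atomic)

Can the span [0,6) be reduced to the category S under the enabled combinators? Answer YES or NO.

YES

[0,6] S   >
  [0,4] S/NP   >
    [0,1] "river" : (S/NP)/(NP/N)
    [1,4] NP/N   >B
      [1,2] "ate" : NP/S
      [2,4] S/N   >B
        [2,3] "the" : S/S
        [3,4] "idea" : S/N
  [4,6] NP   <
    [4,5] "on" : PP/S
    [5,6] "sent" : NP\(PP/S)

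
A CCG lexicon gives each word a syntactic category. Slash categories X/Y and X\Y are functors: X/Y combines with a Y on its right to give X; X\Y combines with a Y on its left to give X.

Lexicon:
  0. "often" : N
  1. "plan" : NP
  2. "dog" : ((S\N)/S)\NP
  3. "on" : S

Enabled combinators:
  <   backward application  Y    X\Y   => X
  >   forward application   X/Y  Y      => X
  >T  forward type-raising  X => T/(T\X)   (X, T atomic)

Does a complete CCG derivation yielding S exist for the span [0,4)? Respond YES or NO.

[0,4] S   >
  [0,1] S/(S\N)   >T
    [0,1] "often" : N
  [1,4] S\N   >
    [1,3] (S\N)/S   <
      [1,2] "plan" : NP
      [2,3] "dog" : ((S\N)/S)\NP
    [3,4] "on" : S

YES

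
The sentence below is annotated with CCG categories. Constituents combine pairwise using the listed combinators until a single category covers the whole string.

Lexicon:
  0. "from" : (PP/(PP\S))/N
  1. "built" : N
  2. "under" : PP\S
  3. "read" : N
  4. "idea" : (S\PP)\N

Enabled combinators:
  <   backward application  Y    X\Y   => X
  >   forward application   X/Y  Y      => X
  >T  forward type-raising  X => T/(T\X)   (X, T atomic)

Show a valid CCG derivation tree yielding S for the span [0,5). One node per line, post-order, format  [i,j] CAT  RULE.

[0,1] (PP/(PP\S))/N  lex  "from"
[1,2] N  lex  "built"
[0,2] PP/(PP\S)  >  k=1
[2,3] PP\S  lex  "under"
[0,3] PP  >  k=2
[3,4] N  lex  "read"
[4,5] (S\PP)\N  lex  "idea"
[3,5] S\PP  <  k=4
[0,5] S  <  k=3

[0,5] S   <
  [0,3] PP   >
    [0,2] PP/(PP\S)   >
      [0,1] "from" : (PP/(PP\S))/N
      [1,2] "built" : N
    [2,3] "under" : PP\S
  [3,5] S\PP   <
    [3,4] "read" : N
    [4,5] "idea" : (S\PP)\N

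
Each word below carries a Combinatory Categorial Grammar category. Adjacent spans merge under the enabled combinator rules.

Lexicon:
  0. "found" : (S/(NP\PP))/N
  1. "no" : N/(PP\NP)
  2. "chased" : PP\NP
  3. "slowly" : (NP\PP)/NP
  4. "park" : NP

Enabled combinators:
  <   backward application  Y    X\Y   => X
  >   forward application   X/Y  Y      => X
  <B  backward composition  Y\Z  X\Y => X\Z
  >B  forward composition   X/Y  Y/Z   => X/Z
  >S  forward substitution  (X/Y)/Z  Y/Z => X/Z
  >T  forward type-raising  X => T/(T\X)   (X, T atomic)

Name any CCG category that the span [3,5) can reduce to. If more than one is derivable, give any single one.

NP\PP

[0,5] S   >
  [0,3] S/(NP\PP)   >
    [0,1] "found" : (S/(NP\PP))/N
    [1,3] N   >
      [1,2] "no" : N/(PP\NP)
      [2,3] "chased" : PP\NP
  [3,5] NP\PP   >
    [3,4] "slowly" : (NP\PP)/NP
    [4,5] "park" : NP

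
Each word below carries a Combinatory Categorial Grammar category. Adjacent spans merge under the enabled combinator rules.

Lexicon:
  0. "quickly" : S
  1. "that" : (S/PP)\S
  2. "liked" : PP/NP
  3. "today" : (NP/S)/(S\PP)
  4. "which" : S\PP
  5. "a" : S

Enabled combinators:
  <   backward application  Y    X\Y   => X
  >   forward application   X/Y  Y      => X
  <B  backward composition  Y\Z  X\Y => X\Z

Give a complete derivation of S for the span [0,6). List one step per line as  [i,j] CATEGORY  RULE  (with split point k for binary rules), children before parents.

[0,6] S   >
  [0,2] S/PP   <
    [0,1] "quickly" : S
    [1,2] "that" : (S/PP)\S
  [2,6] PP   >
    [2,3] "liked" : PP/NP
    [3,6] NP   >
      [3,5] NP/S   >
        [3,4] "today" : (NP/S)/(S\PP)
        [4,5] "which" : S\PP
      [5,6] "a" : S

[0,1] S  lex  "quickly"
[1,2] (S/PP)\S  lex  "that"
[0,2] S/PP  <  k=1
[2,3] PP/NP  lex  "liked"
[3,4] (NP/S)/(S\PP)  lex  "today"
[4,5] S\PP  lex  "which"
[3,5] NP/S  >  k=4
[5,6] S  lex  "a"
[3,6] NP  >  k=5
[2,6] PP  >  k=3
[0,6] S  >  k=2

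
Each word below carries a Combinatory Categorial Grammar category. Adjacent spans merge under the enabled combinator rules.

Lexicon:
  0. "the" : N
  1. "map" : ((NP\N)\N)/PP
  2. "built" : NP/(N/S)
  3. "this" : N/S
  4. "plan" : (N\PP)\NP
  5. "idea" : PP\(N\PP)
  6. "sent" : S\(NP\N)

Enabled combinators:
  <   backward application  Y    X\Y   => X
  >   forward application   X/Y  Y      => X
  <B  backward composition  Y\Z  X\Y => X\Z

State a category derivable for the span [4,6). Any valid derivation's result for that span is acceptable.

PP\NP

[0,7] S   <
  [0,6] NP\N   <
    [0,1] "the" : N
    [1,6] (NP\N)\N   >
      [1,2] "map" : ((NP\N)\N)/PP
      [2,6] PP   <
        [2,4] NP   >
          [2,3] "built" : NP/(N/S)
          [3,4] "this" : N/S
        [4,6] PP\NP   <B
          [4,5] "plan" : (N\PP)\NP
          [5,6] "idea" : PP\(N\PP)
  [6,7] "sent" : S\(NP\N)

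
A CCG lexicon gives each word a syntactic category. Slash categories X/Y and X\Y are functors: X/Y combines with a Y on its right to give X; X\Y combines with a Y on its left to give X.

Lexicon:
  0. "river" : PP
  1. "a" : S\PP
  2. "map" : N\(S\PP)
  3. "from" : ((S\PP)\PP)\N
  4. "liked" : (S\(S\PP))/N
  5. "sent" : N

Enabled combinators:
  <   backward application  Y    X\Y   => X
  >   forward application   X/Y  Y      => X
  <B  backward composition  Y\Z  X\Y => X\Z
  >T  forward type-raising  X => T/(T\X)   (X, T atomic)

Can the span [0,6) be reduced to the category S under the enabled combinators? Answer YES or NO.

YES

[0,6] S   <
  [0,4] S\PP   <
    [0,1] "river" : PP
    [1,4] (S\PP)\PP   <
      [1,3] N   <
        [1,2] "a" : S\PP
        [2,3] "map" : N\(S\PP)
      [3,4] "from" : ((S\PP)\PP)\N
  [4,6] S\(S\PP)   >
    [4,5] "liked" : (S\(S\PP))/N
    [5,6] "sent" : N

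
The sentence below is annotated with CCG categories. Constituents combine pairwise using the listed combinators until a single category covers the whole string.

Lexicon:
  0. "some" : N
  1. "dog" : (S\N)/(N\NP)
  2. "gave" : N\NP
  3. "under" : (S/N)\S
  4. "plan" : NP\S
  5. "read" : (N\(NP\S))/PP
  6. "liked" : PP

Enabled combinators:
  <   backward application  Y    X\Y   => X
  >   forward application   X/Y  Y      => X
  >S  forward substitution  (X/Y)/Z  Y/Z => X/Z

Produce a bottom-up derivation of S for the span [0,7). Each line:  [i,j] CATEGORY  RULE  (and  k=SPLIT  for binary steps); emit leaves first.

[0,7] S   >
  [0,4] S/N   <
    [0,3] S   <
      [0,1] "some" : N
      [1,3] S\N   >
        [1,2] "dog" : (S\N)/(N\NP)
        [2,3] "gave" : N\NP
    [3,4] "under" : (S/N)\S
  [4,7] N   <
    [4,5] "plan" : NP\S
    [5,7] N\(NP\S)   >
      [5,6] "read" : (N\(NP\S))/PP
      [6,7] "liked" : PP

[0,1] N  lex  "some"
[1,2] (S\N)/(N\NP)  lex  "dog"
[2,3] N\NP  lex  "gave"
[1,3] S\N  >  k=2
[0,3] S  <  k=1
[3,4] (S/N)\S  lex  "under"
[0,4] S/N  <  k=3
[4,5] NP\S  lex  "plan"
[5,6] (N\(NP\S))/PP  lex  "read"
[6,7] PP  lex  "liked"
[5,7] N\(NP\S)  >  k=6
[4,7] N  <  k=5
[0,7] S  >  k=4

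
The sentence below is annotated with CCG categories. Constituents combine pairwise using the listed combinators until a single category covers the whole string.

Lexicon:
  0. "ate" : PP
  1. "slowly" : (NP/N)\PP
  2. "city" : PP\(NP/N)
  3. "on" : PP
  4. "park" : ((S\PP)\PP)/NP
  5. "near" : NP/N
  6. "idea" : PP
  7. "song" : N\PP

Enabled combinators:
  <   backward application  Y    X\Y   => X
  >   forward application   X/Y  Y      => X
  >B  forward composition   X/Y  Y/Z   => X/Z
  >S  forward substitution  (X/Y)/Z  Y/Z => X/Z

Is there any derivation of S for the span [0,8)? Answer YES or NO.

YES

[0,8] S   <
  [0,3] PP   <
    [0,2] NP/N   <
      [0,1] "ate" : PP
      [1,2] "slowly" : (NP/N)\PP
    [2,3] "city" : PP\(NP/N)
  [3,8] S\PP   <
    [3,4] "on" : PP
    [4,8] (S\PP)\PP   >
      [4,5] "park" : ((S\PP)\PP)/NP
      [5,8] NP   >
        [5,6] "near" : NP/N
        [6,8] N   <
          [6,7] "idea" : PP
          [7,8] "song" : N\PP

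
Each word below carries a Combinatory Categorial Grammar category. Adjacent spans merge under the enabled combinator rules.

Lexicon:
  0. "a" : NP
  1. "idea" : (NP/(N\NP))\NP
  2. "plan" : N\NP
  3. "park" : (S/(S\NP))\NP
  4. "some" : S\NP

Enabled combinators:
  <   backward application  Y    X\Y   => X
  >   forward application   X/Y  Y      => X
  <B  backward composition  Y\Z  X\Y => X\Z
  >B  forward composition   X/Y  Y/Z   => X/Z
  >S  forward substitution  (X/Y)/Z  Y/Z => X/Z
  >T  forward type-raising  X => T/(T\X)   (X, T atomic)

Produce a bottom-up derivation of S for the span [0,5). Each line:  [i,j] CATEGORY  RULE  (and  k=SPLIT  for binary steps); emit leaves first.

[0,5] S   >
  [0,4] S/(S\NP)   <
    [0,3] NP   >
      [0,2] NP/(N\NP)   <
        [0,1] "a" : NP
        [1,2] "idea" : (NP/(N\NP))\NP
      [2,3] "plan" : N\NP
    [3,4] "park" : (S/(S\NP))\NP
  [4,5] "some" : S\NP

[0,1] NP  lex  "a"
[1,2] (NP/(N\NP))\NP  lex  "idea"
[0,2] NP/(N\NP)  <  k=1
[2,3] N\NP  lex  "plan"
[0,3] NP  >  k=2
[3,4] (S/(S\NP))\NP  lex  "park"
[0,4] S/(S\NP)  <  k=3
[4,5] S\NP  lex  "some"
[0,5] S  >  k=4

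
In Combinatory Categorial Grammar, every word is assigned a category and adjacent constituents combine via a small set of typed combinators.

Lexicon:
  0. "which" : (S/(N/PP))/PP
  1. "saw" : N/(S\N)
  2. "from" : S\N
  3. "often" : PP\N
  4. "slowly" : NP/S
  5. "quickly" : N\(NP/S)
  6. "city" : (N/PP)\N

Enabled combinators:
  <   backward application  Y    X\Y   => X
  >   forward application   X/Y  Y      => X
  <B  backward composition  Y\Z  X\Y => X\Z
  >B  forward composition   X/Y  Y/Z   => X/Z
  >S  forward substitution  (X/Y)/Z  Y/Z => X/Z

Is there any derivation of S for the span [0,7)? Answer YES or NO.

[0,7] S   >
  [0,4] S/(N/PP)   >
    [0,1] "which" : (S/(N/PP))/PP
    [1,4] PP   <
      [1,3] N   >
        [1,2] "saw" : N/(S\N)
        [2,3] "from" : S\N
      [3,4] "often" : PP\N
  [4,7] N/PP   <
    [4,6] N   <
      [4,5] "slowly" : NP/S
      [5,6] "quickly" : N\(NP/S)
    [6,7] "city" : (N/PP)\N

YES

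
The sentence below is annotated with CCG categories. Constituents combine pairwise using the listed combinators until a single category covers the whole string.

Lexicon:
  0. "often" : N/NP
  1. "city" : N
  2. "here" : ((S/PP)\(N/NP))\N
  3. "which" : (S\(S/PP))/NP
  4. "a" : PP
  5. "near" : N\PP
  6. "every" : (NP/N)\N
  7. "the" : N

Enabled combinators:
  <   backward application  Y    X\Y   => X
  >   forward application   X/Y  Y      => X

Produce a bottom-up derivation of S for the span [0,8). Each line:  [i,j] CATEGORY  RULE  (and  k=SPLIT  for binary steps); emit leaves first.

[0,8] S   <
  [0,3] S/PP   <
    [0,1] "often" : N/NP
    [1,3] (S/PP)\(N/NP)   <
      [1,2] "city" : N
      [2,3] "here" : ((S/PP)\(N/NP))\N
  [3,8] S\(S/PP)   >
    [3,4] "which" : (S\(S/PP))/NP
    [4,8] NP   >
      [4,7] NP/N   <
        [4,6] N   <
          [4,5] "a" : PP
          [5,6] "near" : N\PP
        [6,7] "every" : (NP/N)\N
      [7,8] "the" : N

[0,1] N/NP  lex  "often"
[1,2] N  lex  "city"
[2,3] ((S/PP)\(N/NP))\N  lex  "here"
[1,3] (S/PP)\(N/NP)  <  k=2
[0,3] S/PP  <  k=1
[3,4] (S\(S/PP))/NP  lex  "which"
[4,5] PP  lex  "a"
[5,6] N\PP  lex  "near"
[4,6] N  <  k=5
[6,7] (NP/N)\N  lex  "every"
[4,7] NP/N  <  k=6
[7,8] N  lex  "the"
[4,8] NP  >  k=7
[3,8] S\(S/PP)  >  k=4
[0,8] S  <  k=3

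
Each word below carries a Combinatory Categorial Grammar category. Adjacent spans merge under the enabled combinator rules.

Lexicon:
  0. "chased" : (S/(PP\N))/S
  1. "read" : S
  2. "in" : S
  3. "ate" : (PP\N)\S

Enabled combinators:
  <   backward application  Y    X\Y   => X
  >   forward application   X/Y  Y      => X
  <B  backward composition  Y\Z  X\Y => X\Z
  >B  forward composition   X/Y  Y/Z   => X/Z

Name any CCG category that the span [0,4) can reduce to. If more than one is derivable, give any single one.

S

[0,4] S   >
  [0,2] S/(PP\N)   >
    [0,1] "chased" : (S/(PP\N))/S
    [1,2] "read" : S
  [2,4] PP\N   <
    [2,3] "in" : S
    [3,4] "ate" : (PP\N)\S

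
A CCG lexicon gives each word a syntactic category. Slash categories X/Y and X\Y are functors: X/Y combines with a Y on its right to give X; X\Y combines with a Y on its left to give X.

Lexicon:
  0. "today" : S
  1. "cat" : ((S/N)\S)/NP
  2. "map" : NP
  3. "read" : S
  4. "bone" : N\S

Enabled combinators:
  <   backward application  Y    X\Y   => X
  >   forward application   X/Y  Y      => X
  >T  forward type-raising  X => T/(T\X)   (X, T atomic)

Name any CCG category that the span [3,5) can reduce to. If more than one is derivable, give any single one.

[0,5] S   >
  [0,3] S/N   <
    [0,1] "today" : S
    [1,3] (S/N)\S   >
      [1,2] "cat" : ((S/N)\S)/NP
      [2,3] "map" : NP
  [3,5] N   <
    [3,4] "read" : S
    [4,5] "bone" : N\S

N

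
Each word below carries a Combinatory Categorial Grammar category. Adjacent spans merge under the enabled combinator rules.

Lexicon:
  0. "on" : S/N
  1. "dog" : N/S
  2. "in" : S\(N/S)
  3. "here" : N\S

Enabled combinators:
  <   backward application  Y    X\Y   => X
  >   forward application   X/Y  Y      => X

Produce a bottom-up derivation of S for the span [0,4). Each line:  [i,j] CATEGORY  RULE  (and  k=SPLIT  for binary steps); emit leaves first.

[0,4] S   >
  [0,1] "on" : S/N
  [1,4] N   <
    [1,3] S   <
      [1,2] "dog" : N/S
      [2,3] "in" : S\(N/S)
    [3,4] "here" : N\S

[0,1] S/N  lex  "on"
[1,2] N/S  lex  "dog"
[2,3] S\(N/S)  lex  "in"
[1,3] S  <  k=2
[3,4] N\S  lex  "here"
[1,4] N  <  k=3
[0,4] S  >  k=1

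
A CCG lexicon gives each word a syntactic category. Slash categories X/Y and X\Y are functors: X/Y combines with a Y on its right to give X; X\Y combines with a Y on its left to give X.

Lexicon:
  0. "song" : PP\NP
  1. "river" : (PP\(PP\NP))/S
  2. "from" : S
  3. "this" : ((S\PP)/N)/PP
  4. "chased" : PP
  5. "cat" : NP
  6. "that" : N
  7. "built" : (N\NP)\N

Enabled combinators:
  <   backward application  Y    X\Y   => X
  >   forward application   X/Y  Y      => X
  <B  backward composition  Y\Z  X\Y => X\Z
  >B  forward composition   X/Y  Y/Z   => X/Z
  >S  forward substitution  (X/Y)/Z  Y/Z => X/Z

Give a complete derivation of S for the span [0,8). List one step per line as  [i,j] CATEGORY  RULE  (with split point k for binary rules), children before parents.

[0,8] S   <
  [0,3] PP   <
    [0,1] "song" : PP\NP
    [1,3] PP\(PP\NP)   >
      [1,2] "river" : (PP\(PP\NP))/S
      [2,3] "from" : S
  [3,8] S\PP   >
    [3,5] (S\PP)/N   >
      [3,4] "this" : ((S\PP)/N)/PP
      [4,5] "chased" : PP
    [5,8] N   <
      [5,6] "cat" : NP
      [6,8] N\NP   <
        [6,7] "that" : N
        [7,8] "built" : (N\NP)\N

[0,1] PP\NP  lex  "song"
[1,2] (PP\(PP\NP))/S  lex  "river"
[2,3] S  lex  "from"
[1,3] PP\(PP\NP)  >  k=2
[0,3] PP  <  k=1
[3,4] ((S\PP)/N)/PP  lex  "this"
[4,5] PP  lex  "chased"
[3,5] (S\PP)/N  >  k=4
[5,6] NP  lex  "cat"
[6,7] N  lex  "that"
[7,8] (N\NP)\N  lex  "built"
[6,8] N\NP  <  k=7
[5,8] N  <  k=6
[3,8] S\PP  >  k=5
[0,8] S  <  k=3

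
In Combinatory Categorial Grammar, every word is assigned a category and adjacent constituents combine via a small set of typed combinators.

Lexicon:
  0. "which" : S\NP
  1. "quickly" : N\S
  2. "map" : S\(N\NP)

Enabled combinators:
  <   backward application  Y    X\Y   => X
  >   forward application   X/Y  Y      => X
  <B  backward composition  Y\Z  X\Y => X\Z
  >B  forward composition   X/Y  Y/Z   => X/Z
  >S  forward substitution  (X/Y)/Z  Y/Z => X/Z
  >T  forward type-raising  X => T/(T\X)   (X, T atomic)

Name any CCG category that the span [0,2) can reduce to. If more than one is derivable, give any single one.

N\NP

[0,3] S   <
  [0,2] N\NP   <B
    [0,1] "which" : S\NP
    [1,2] "quickly" : N\S
  [2,3] "map" : S\(N\NP)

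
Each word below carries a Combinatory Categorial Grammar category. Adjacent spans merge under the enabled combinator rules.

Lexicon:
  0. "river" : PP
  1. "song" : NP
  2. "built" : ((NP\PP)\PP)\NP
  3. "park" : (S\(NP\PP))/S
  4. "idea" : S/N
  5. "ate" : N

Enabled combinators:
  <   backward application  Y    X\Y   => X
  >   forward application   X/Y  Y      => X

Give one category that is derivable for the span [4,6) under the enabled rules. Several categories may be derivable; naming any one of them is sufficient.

[0,6] S   <
  [0,3] NP\PP   <
    [0,1] "river" : PP
    [1,3] (NP\PP)\PP   <
      [1,2] "song" : NP
      [2,3] "built" : ((NP\PP)\PP)\NP
  [3,6] S\(NP\PP)   >
    [3,4] "park" : (S\(NP\PP))/S
    [4,6] S   >
      [4,5] "idea" : S/N
      [5,6] "ate" : N

S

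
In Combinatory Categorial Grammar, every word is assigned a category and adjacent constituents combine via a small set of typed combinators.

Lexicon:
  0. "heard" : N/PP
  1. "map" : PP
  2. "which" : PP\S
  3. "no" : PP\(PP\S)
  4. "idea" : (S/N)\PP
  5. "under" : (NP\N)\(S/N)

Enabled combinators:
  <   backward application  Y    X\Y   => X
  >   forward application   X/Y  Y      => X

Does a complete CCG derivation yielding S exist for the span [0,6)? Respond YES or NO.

NO

N/PP PP PP\S PP\(PP\S) (S/N)\PP (NP\N)\(S/N)
CKY chart[0,6] = {NP}; S ∉ chart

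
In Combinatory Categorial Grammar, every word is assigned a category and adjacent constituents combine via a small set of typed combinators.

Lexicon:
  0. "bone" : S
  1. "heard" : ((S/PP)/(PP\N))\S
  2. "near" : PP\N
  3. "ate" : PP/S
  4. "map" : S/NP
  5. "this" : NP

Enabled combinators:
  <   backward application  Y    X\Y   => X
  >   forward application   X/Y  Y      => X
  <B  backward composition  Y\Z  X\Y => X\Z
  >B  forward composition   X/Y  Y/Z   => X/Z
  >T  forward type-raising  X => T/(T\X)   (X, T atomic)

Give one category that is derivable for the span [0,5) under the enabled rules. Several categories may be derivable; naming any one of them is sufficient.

S/NP

[0,6] S   >
  [0,5] S/NP   >B
    [0,3] S/PP   >
      [0,2] (S/PP)/(PP\N)   <
        [0,1] "bone" : S
        [1,2] "heard" : ((S/PP)/(PP\N))\S
      [2,3] "near" : PP\N
    [3,5] PP/NP   >B
      [3,4] "ate" : PP/S
      [4,5] "map" : S/NP
  [5,6] "this" : NP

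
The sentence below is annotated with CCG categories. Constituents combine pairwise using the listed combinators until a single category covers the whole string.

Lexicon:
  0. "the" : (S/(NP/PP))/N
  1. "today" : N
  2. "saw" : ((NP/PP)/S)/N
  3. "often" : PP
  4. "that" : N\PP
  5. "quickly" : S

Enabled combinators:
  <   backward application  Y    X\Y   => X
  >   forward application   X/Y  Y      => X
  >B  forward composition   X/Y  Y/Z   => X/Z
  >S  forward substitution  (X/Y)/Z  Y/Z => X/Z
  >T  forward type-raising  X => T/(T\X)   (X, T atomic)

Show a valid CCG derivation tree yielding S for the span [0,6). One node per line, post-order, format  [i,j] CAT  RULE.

[0,6] S   >
  [0,2] S/(NP/PP)   >
    [0,1] "the" : (S/(NP/PP))/N
    [1,2] "today" : N
  [2,6] NP/PP   >
    [2,5] (NP/PP)/S   >
      [2,3] "saw" : ((NP/PP)/S)/N
      [3,5] N   >
        [3,4] N/(N\PP)   >T
          [3,4] "often" : PP
        [4,5] "that" : N\PP
    [5,6] "quickly" : S

[0,1] (S/(NP/PP))/N  lex  "the"
[1,2] N  lex  "today"
[0,2] S/(NP/PP)  >  k=1
[2,3] ((NP/PP)/S)/N  lex  "saw"
[3,4] PP  lex  "often"
[3,4] N/(N\PP)  >T
[4,5] N\PP  lex  "that"
[3,5] N  >  k=4
[2,5] (NP/PP)/S  >  k=3
[5,6] S  lex  "quickly"
[2,6] NP/PP  >  k=5
[0,6] S  >  k=2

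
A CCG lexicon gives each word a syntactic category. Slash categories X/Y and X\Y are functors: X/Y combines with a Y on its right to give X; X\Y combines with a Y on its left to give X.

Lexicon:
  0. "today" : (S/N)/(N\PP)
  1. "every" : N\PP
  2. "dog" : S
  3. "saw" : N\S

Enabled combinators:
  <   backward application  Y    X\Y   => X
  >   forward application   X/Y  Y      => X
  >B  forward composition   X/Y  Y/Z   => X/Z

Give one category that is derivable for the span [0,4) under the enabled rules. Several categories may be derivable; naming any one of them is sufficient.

[0,4] S   >
  [0,2] S/N   >
    [0,1] "today" : (S/N)/(N\PP)
    [1,2] "every" : N\PP
  [2,4] N   <
    [2,3] "dog" : S
    [3,4] "saw" : N\S

S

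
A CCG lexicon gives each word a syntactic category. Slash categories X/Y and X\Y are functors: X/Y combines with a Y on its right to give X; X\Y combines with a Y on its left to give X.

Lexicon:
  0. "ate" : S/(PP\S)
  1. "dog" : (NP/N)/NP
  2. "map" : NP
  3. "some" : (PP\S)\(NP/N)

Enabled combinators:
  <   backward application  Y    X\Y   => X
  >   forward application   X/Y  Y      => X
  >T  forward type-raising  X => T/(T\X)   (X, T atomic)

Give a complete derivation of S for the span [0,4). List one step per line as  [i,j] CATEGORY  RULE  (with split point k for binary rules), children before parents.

[0,4] S   >
  [0,1] "ate" : S/(PP\S)
  [1,4] PP\S   <
    [1,3] NP/N   >
      [1,2] "dog" : (NP/N)/NP
      [2,3] "map" : NP
    [3,4] "some" : (PP\S)\(NP/N)

[0,1] S/(PP\S)  lex  "ate"
[1,2] (NP/N)/NP  lex  "dog"
[2,3] NP  lex  "map"
[1,3] NP/N  >  k=2
[3,4] (PP\S)\(NP/N)  lex  "some"
[1,4] PP\S  <  k=3
[0,4] S  >  k=1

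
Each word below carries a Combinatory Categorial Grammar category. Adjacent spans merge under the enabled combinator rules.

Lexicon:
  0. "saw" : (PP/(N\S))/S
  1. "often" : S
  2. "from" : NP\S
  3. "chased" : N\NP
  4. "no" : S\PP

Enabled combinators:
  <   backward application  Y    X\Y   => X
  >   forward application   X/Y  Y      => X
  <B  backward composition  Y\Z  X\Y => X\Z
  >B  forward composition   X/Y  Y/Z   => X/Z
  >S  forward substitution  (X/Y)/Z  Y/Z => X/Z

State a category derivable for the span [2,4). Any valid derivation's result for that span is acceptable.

[0,5] S   <
  [0,4] PP   >
    [0,2] PP/(N\S)   >
      [0,1] "saw" : (PP/(N\S))/S
      [1,2] "often" : S
    [2,4] N\S   <B
      [2,3] "from" : NP\S
      [3,4] "chased" : N\NP
  [4,5] "no" : S\PP

N\S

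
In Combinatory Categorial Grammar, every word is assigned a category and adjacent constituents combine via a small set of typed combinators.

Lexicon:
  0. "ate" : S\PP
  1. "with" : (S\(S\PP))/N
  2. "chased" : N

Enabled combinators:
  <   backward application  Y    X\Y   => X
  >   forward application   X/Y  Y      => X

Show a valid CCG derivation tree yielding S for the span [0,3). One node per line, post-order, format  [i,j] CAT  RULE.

[0,3] S   <
  [0,1] "ate" : S\PP
  [1,3] S\(S\PP)   >
    [1,2] "with" : (S\(S\PP))/N
    [2,3] "chased" : N

[0,1] S\PP  lex  "ate"
[1,2] (S\(S\PP))/N  lex  "with"
[2,3] N  lex  "chased"
[1,3] S\(S\PP)  >  k=2
[0,3] S  <  k=1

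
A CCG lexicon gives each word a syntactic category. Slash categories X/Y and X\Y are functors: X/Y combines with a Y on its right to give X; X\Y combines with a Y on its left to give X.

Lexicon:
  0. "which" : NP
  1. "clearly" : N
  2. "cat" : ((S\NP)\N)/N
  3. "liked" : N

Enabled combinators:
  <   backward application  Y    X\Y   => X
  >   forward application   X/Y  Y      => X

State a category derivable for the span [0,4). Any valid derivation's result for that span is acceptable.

S

[0,4] S   <
  [0,1] "which" : NP
  [1,4] S\NP   <
    [1,2] "clearly" : N
    [2,4] (S\NP)\N   >
      [2,3] "cat" : ((S\NP)\N)/N
      [3,4] "liked" : N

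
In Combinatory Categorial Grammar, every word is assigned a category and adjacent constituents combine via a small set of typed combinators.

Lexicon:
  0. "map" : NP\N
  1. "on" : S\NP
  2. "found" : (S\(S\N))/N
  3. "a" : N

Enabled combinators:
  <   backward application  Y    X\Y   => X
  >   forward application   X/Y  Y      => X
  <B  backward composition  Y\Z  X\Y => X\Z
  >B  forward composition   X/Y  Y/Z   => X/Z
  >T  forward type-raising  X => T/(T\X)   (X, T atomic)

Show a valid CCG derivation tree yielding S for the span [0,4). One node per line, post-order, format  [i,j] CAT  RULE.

[0,4] S   <
  [0,2] S\N   <B
    [0,1] "map" : NP\N
    [1,2] "on" : S\NP
  [2,4] S\(S\N)   >
    [2,3] "found" : (S\(S\N))/N
    [3,4] "a" : N

[0,1] NP\N  lex  "map"
[1,2] S\NP  lex  "on"
[0,2] S\N  <B  k=1
[2,3] (S\(S\N))/N  lex  "found"
[3,4] N  lex  "a"
[2,4] S\(S\N)  >  k=3
[0,4] S  <  k=2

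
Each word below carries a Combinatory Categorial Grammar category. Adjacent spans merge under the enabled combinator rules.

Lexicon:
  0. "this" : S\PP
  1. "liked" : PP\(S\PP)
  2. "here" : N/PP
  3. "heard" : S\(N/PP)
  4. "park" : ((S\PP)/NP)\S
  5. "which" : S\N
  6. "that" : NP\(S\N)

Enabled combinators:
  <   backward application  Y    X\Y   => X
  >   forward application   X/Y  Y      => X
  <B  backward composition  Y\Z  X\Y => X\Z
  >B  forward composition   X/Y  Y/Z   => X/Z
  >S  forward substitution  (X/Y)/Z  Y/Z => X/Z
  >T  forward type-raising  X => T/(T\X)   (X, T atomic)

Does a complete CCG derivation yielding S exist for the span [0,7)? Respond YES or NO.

YES

[0,7] S   <
  [0,2] PP   <
    [0,1] "this" : S\PP
    [1,2] "liked" : PP\(S\PP)
  [2,7] S\PP   >
    [2,5] (S\PP)/NP   <
      [2,4] S   <
        [2,3] "here" : N/PP
        [3,4] "heard" : S\(N/PP)
      [4,5] "park" : ((S\PP)/NP)\S
    [5,7] NP   <
      [5,6] "which" : S\N
      [6,7] "that" : NP\(S\N)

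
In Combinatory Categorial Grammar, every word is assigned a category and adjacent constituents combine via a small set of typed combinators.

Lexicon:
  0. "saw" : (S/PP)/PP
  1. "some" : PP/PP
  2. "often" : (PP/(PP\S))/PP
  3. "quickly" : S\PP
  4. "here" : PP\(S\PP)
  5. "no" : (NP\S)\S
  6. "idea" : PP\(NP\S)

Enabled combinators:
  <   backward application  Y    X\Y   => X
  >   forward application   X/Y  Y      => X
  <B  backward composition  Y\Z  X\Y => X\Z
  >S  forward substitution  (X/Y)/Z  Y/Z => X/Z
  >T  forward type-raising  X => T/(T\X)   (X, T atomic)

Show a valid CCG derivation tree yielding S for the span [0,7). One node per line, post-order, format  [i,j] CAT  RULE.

[0,7] S   >
  [0,2] S/PP   >S
    [0,1] "saw" : (S/PP)/PP
    [1,2] "some" : PP/PP
  [2,7] PP   >
    [2,5] PP/(PP\S)   >
      [2,3] "often" : (PP/(PP\S))/PP
      [3,5] PP   <
        [3,4] "quickly" : S\PP
        [4,5] "here" : PP\(S\PP)
    [5,7] PP\S   <B
      [5,6] "no" : (NP\S)\S
      [6,7] "idea" : PP\(NP\S)

[0,1] (S/PP)/PP  lex  "saw"
[1,2] PP/PP  lex  "some"
[0,2] S/PP  >S  k=1
[2,3] (PP/(PP\S))/PP  lex  "often"
[3,4] S\PP  lex  "quickly"
[4,5] PP\(S\PP)  lex  "here"
[3,5] PP  <  k=4
[2,5] PP/(PP\S)  >  k=3
[5,6] (NP\S)\S  lex  "no"
[6,7] PP\(NP\S)  lex  "idea"
[5,7] PP\S  <B  k=6
[2,7] PP  >  k=5
[0,7] S  >  k=2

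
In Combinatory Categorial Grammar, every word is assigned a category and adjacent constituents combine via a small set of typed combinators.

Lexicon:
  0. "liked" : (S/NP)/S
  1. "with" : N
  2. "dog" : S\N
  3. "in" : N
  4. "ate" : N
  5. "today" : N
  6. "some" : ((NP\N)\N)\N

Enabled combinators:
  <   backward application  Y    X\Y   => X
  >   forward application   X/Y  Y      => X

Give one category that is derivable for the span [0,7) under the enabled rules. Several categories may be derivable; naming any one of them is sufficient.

S

[0,7] S   >
  [0,3] S/NP   >
    [0,1] "liked" : (S/NP)/S
    [1,3] S   <
      [1,2] "with" : N
      [2,3] "dog" : S\N
  [3,7] NP   <
    [3,4] "in" : N
    [4,7] NP\N   <
      [4,5] "ate" : N
      [5,7] (NP\N)\N   <
        [5,6] "today" : N
        [6,7] "some" : ((NP\N)\N)\N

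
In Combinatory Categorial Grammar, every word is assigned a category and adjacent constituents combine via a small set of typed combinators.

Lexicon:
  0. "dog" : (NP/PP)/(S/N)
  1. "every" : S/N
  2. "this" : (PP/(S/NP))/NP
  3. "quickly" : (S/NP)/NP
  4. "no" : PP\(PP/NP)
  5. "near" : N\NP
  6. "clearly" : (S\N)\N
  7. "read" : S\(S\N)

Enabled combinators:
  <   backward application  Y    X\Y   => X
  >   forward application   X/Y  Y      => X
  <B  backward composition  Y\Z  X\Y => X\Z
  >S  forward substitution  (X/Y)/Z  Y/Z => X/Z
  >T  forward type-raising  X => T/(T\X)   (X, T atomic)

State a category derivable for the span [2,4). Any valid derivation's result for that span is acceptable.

[0,8] S   <
  [0,7] S\N   <
    [0,6] N   <
      [0,5] NP   >
        [0,2] NP/PP   >
          [0,1] "dog" : (NP/PP)/(S/N)
          [1,2] "every" : S/N
        [2,5] PP   <
          [2,4] PP/NP   >S
            [2,3] "this" : (PP/(S/NP))/NP
            [3,4] "quickly" : (S/NP)/NP
          [4,5] "no" : PP\(PP/NP)
      [5,6] "near" : N\NP
    [6,7] "clearly" : (S\N)\N
  [7,8] "read" : S\(S\N)

PP/NP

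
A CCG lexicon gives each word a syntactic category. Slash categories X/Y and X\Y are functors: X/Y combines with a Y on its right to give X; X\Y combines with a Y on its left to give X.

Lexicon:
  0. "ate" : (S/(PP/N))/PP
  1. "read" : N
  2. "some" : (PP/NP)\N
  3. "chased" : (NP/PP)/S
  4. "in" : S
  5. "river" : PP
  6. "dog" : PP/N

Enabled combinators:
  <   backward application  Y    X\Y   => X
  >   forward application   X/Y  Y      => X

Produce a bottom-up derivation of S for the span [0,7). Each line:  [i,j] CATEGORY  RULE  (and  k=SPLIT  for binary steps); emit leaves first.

[0,7] S   >
  [0,6] S/(PP/N)   >
    [0,1] "ate" : (S/(PP/N))/PP
    [1,6] PP   >
      [1,3] PP/NP   <
        [1,2] "read" : N
        [2,3] "some" : (PP/NP)\N
      [3,6] NP   >
        [3,5] NP/PP   >
          [3,4] "chased" : (NP/PP)/S
          [4,5] "in" : S
        [5,6] "river" : PP
  [6,7] "dog" : PP/N

[0,1] (S/(PP/N))/PP  lex  "ate"
[1,2] N  lex  "read"
[2,3] (PP/NP)\N  lex  "some"
[1,3] PP/NP  <  k=2
[3,4] (NP/PP)/S  lex  "chased"
[4,5] S  lex  "in"
[3,5] NP/PP  >  k=4
[5,6] PP  lex  "river"
[3,6] NP  >  k=5
[1,6] PP  >  k=3
[0,6] S/(PP/N)  >  k=1
[6,7] PP/N  lex  "dog"
[0,7] S  >  k=6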